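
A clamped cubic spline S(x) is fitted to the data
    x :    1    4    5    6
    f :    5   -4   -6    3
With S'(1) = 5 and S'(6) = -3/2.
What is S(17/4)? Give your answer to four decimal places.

-5.6032

Let M_i = S''(x_i). Step sizes h_i = 3, 1, 1; slopes of the chords Δ_i = (y_(i+1) - y_i)/h_i = -3, -2, 9.
  3·M_0 + 8·M_1 + 1·M_2 = 6(Δ_1 - Δ_0) = 6
  1·M_1 + 4·M_2 + 1·M_3 = 6(Δ_2 - Δ_1) = 66
Clamped end conditions give two more equations: 2h_0·M_0 + h_0·M_1 = 6(Δ_0 - S'(1)) = -48 and h_2·M_2 + 2h_2·M_3 = 6(S'(6) - Δ_2) = -63.
Forward elimination and back-substitution give M_0 = -237/29, M_1 = 10/29, M_2 = 805/29, M_3 = -1316/29.
On [4, 5], S(x) = -4 - 391/58·(x - 4) + 5/29·(x - 4)² + 265/58·(x - 4)³.
With (x - 4) = 1/4: S(17/4) = -20799/3712.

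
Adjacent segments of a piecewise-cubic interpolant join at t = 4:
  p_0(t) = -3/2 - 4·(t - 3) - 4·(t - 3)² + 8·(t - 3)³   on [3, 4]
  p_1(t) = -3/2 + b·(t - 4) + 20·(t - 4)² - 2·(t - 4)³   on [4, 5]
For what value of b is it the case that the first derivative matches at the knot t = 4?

12

p_0'(t) = -4 - 8·(t - 3) + 24·(t - 3)², so p_0'(4) = 12. On the right, p_1'(4) = b, so b = 12.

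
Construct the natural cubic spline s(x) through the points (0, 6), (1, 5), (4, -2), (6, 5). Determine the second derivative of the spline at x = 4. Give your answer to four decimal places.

Write M_i for s''(x_i). With h_i = 1, 3, 2 and divided differences Δ_i = -1, -7/3, 7/2, the continuity of s' gives the tridiagonal system
  1·M_0 + 8·M_1 + 3·M_2 = 6(Δ_1 - Δ_0) = -8
  3·M_1 + 10·M_2 + 2·M_3 = 6(Δ_2 - Δ_1) = 35
Natural end conditions: M_0 = M_3 = 0.
Solving the tridiagonal system: M_0 = 0, M_1 = -185/71, M_2 = 304/71, M_3 = 0.

4.2817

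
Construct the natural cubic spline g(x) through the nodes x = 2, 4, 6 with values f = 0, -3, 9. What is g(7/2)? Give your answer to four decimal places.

Write M_i for g''(x_i). With h_i = 2, 2 and divided differences Δ_i = -3/2, 6, the continuity of g' gives the tridiagonal system
  2·M_0 + 8·M_1 + 2·M_2 = 6(Δ_1 - Δ_0) = 45
Natural end conditions: M_0 = M_2 = 0.
Hence M_0 = 0, M_1 = 45/8, M_2 = 0.
On [2, 4], g(x) = 0 - 27/8·(x - 2) + 0·(x - 2)² + 15/32·(x - 2)³.
With (x - 2) = 3/2: g(7/2) = -891/256.

-3.4805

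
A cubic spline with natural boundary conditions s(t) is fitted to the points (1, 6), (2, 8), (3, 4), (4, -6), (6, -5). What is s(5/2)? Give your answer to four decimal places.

7.0531

Let M_i = s''(x_i). Step sizes h_i = 1, 1, 1, 2; slopes of the chords Δ_i = (y_(i+1) - y_i)/h_i = 2, -4, -10, 1/2.
  1·M_0 + 4·M_1 + 1·M_2 = 6(Δ_1 - Δ_0) = -36
  1·M_1 + 4·M_2 + 1·M_3 = 6(Δ_2 - Δ_1) = -36
  1·M_2 + 6·M_3 + 2·M_4 = 6(Δ_3 - Δ_2) = 63
Natural end conditions: M_0 = M_4 = 0.
Solving the tridiagonal system: M_0 = 0, M_1 = -549/86, M_2 = -450/43, M_3 = 1053/86, M_4 = 0.
On [2, 3], s(t) = 8 - 11/86·(t - 2) - 549/172·(t - 2)² - 117/172·(t - 2)³.
With (t - 2) = 1/2: s(5/2) = 9705/1376.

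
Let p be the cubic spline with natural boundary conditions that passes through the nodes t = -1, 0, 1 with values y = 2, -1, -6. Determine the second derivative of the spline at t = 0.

-3

With m_i denoting the second derivative at x_i, h_i = 1, 1, and Δ_i = (y_(i+1) − y_i)/h_i = -3, -5:
  1·m_0 + 4·m_1 + 1·m_2 = 6(Δ_1 - Δ_0) = -12
Natural end conditions: m_0 = m_2 = 0.
Solving: m_0 = 0, m_1 = -3, m_2 = 0.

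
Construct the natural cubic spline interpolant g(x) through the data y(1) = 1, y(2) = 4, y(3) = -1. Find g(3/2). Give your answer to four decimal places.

3.2500

Write σ_i for g''(x_i). With h_i = 1, 1 and divided differences Δ_i = 3, -5, the continuity of g' gives the tridiagonal system
  1·σ_0 + 4·σ_1 + 1·σ_2 = 6(Δ_1 - Δ_0) = -48
Natural end conditions: σ_0 = σ_2 = 0.
Hence σ_0 = 0, σ_1 = -12, σ_2 = 0.
On [1, 2], g(x) = 1 + 5·(x - 1) + 0·(x - 1)² - 2·(x - 1)³.
With (x - 1) = 1/2: g(3/2) = 13/4.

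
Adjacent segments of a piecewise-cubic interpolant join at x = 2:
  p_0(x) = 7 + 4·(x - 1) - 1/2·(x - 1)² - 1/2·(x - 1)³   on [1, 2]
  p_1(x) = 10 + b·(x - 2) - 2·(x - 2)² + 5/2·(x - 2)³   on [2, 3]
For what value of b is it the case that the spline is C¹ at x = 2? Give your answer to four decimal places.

p_0'(x) = 4 - 1·(x - 1) - 3/2·(x - 1)², so p_0'(2) = 3/2. On the right, p_1'(2) = b, so b = 3/2.

1.5000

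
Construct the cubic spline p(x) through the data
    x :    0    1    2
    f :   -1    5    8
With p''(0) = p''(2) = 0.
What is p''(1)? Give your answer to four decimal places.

With m_i denoting the second derivative at x_i, h_i = 1, 1, and Δ_i = (y_(i+1) − y_i)/h_i = 6, 3:
  1·m_0 + 4·m_1 + 1·m_2 = 6(Δ_1 - Δ_0) = -18
Natural end conditions: m_0 = m_2 = 0.
Solving the tridiagonal system: m_0 = 0, m_1 = -9/2, m_2 = 0.

-4.5000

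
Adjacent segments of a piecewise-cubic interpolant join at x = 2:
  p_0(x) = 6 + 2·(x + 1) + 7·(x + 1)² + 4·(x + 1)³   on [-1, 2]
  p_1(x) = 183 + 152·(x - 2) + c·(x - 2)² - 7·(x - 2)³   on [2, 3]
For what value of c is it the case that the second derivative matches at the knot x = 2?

p_0''(x) = 14 + 24·(x + 1), so p_0''(2) = 86. On the right, p_1''(2) = 2c, so c = 43.

43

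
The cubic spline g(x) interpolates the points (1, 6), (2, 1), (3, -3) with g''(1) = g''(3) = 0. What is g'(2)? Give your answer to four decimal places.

Let m_i = g''(x_i). Step sizes h_i = 1, 1; slopes of the chords Δ_i = (y_(i+1) - y_i)/h_i = -5, -4.
  1·m_0 + 4·m_1 + 1·m_2 = 6(Δ_1 - Δ_0) = 6
Natural end conditions: m_0 = m_2 = 0.
Solving the tridiagonal system: m_0 = 0, m_1 = 3/2, m_2 = 0.
On [2, 3], g'(x) = b_1 + 2c_1·(x - 2) + 3d_1·(x - 2)² with b_1 = Δ_1 - h_1(2m_1 + m_2)/6 = -9/2, c_1 = m_1/2 = 3/4, d_1 = (m_2 - m_1)/(6h_1) = -1/4. So g'(2) = -9/2.

-4.5000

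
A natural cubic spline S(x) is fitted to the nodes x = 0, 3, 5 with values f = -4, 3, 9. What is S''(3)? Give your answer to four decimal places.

0.4000

Let m_i = S''(x_i). Step sizes h_i = 3, 2; slopes of the chords Δ_i = (y_(i+1) - y_i)/h_i = 7/3, 3.
  3·m_0 + 10·m_1 + 2·m_2 = 6(Δ_1 - Δ_0) = 4
Natural end conditions: m_0 = m_2 = 0.
Solving the tridiagonal system: m_0 = 0, m_1 = 2/5, m_2 = 0.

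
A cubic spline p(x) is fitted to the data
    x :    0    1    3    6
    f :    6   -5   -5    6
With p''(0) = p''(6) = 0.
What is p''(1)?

11

Let M_i = p''(x_i). Step sizes h_i = 1, 2, 3; slopes of the chords Δ_i = (y_(i+1) - y_i)/h_i = -11, 0, 11/3.
  1·M_0 + 6·M_1 + 2·M_2 = 6(Δ_1 - Δ_0) = 66
  2·M_1 + 10·M_2 + 3·M_3 = 6(Δ_2 - Δ_1) = 22
Natural end conditions: M_0 = M_3 = 0.
Solving the tridiagonal system: M_0 = 0, M_1 = 11, M_2 = 0, M_3 = 0.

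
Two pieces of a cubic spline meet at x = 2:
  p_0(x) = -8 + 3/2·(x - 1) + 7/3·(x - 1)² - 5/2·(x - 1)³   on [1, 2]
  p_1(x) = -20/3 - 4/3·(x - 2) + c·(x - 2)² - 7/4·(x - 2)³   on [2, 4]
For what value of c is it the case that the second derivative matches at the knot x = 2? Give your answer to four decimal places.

p_0''(x) = 14/3 - 15·(x - 1), so p_0''(2) = -31/3. On the right, p_1''(2) = 2c, so c = -31/6.

-5.1667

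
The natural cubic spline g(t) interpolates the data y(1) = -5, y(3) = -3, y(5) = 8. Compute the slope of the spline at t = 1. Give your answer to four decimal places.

-0.1250

Write σ_i for g''(x_i). With h_i = 2, 2 and divided differences Δ_i = 1, 11/2, the continuity of g' gives the tridiagonal system
  2·σ_0 + 8·σ_1 + 2·σ_2 = 6(Δ_1 - Δ_0) = 27
Natural end conditions: σ_0 = σ_2 = 0.
Forward elimination and back-substitution give σ_0 = 0, σ_1 = 27/8, σ_2 = 0.
On [1, 3], g'(t) = b_0 + 2c_0·(t - 1) + 3d_0·(t - 1)² with b_0 = Δ_0 - h_0(2σ_0 + σ_1)/6 = -1/8, c_0 = σ_0/2 = 0, d_0 = (σ_1 - σ_0)/(6h_0) = 9/32. So g'(1) = -1/8.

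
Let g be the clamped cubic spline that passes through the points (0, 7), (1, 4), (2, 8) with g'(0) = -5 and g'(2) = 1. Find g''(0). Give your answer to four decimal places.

-1.5000

Let M_i = g''(x_i). Step sizes h_i = 1, 1; slopes of the chords Δ_i = (y_(i+1) - y_i)/h_i = -3, 4.
  1·M_0 + 4·M_1 + 1·M_2 = 6(Δ_1 - Δ_0) = 42
Clamped end conditions give two more equations: 2h_0·M_0 + h_0·M_1 = 6(Δ_0 - g'(0)) = 12 and h_1·M_1 + 2h_1·M_2 = 6(g'(2) - Δ_1) = -18.
Forward elimination and back-substitution give M_0 = -3/2, M_1 = 15, M_2 = -33/2.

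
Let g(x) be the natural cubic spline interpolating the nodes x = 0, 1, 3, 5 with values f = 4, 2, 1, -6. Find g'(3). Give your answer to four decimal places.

With m_i denoting the second derivative at x_i, h_i = 1, 2, 2, and Δ_i = (y_(i+1) − y_i)/h_i = -2, -1/2, -7/2:
  1·m_0 + 6·m_1 + 2·m_2 = 6(Δ_1 - Δ_0) = 9
  2·m_1 + 8·m_2 + 2·m_3 = 6(Δ_2 - Δ_1) = -18
Natural end conditions: m_0 = m_3 = 0.
Forward elimination and back-substitution give m_0 = 0, m_1 = 27/11, m_2 = -63/22, m_3 = 0.
On [3, 5], g'(x) = b_2 + 2c_2·(x - 3) + 3d_2·(x - 3)² with b_2 = Δ_2 - h_2(2m_2 + m_3)/6 = -35/22, c_2 = m_2/2 = -63/44, d_2 = (m_3 - m_2)/(6h_2) = 21/88. So g'(3) = -35/22.

-1.5909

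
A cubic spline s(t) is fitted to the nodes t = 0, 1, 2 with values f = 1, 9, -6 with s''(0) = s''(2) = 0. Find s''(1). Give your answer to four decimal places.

Write σ_i for s''(x_i). With h_i = 1, 1 and divided differences Δ_i = 8, -15, the continuity of s' gives the tridiagonal system
  1·σ_0 + 4·σ_1 + 1·σ_2 = 6(Δ_1 - Δ_0) = -138
Natural end conditions: σ_0 = σ_2 = 0.
Solving: σ_0 = 0, σ_1 = -69/2, σ_2 = 0.

-34.5000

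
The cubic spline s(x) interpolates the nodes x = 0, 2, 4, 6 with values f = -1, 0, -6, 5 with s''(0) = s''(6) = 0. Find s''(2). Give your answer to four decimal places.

-4.5000

Let M_i = s''(x_i). Step sizes h_i = 2, 2, 2; slopes of the chords Δ_i = (y_(i+1) - y_i)/h_i = 1/2, -3, 11/2.
  2·M_0 + 8·M_1 + 2·M_2 = 6(Δ_1 - Δ_0) = -21
  2·M_1 + 8·M_2 + 2·M_3 = 6(Δ_2 - Δ_1) = 51
Natural end conditions: M_0 = M_3 = 0.
Hence M_0 = 0, M_1 = -9/2, M_2 = 15/2, M_3 = 0.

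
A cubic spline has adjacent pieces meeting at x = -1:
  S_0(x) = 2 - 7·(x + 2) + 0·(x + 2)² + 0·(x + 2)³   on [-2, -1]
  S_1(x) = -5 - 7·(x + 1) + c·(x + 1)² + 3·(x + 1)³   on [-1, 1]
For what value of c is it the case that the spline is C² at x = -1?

0

S_0''(x) = 0 + 0·(x + 2), so S_0''(-1) = 0. On the right, S_1''(-1) = 2c, so c = 0.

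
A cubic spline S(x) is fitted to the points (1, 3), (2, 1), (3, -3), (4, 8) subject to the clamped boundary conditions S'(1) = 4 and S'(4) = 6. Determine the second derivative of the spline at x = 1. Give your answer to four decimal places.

With M_i denoting the second derivative at x_i, h_i = 1, 1, 1, and Δ_i = (y_(i+1) − y_i)/h_i = -2, -4, 11:
  1·M_0 + 4·M_1 + 1·M_2 = 6(Δ_1 - Δ_0) = -12
  1·M_1 + 4·M_2 + 1·M_3 = 6(Δ_2 - Δ_1) = 90
Clamped end conditions give two more equations: 2h_0·M_0 + h_0·M_1 = 6(Δ_0 - S'(1)) = -36 and h_2·M_2 + 2h_2·M_3 = 6(S'(4) - Δ_2) = -30.
Hence M_0 = -214/15, M_1 = -112/15, M_2 = 482/15, M_3 = -466/15.

-14.2667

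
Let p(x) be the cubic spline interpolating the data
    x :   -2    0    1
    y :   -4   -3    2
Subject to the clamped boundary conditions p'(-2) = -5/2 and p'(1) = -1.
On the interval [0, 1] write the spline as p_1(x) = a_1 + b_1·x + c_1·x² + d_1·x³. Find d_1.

-5

Put σ_i = p'' at the i-th knot. Here h = (2, 1) and Δ = (1/2, 5), so the interior equations h_(i-1)·σ_(i-1) + 2(h_(i-1)+h_i)·σ_i + h_i·σ_(i+1) = 6(Δ_i − Δ_(i-1)) read
  2·σ_0 + 6·σ_1 + 1·σ_2 = 6(Δ_1 - Δ_0) = 27
Clamped end conditions give two more equations: 2h_0·σ_0 + h_0·σ_1 = 6(Δ_0 - p'(-2)) = 18 and h_1·σ_1 + 2h_1·σ_2 = 6(p'(1) - Δ_1) = -36.
Forward elimination and back-substitution give σ_0 = 1/2, σ_1 = 8, σ_2 = -22.
On [0, 1], with p_1(x) = a_1 + b_1·x + c_1·x² + d_1·x³: c_1 = σ_1/2 = 4, d_1 = (σ_2 - σ_1)/(6h_1) = -5, b_1 = Δ_1 - h_1(2σ_1 + σ_2)/6 = 6.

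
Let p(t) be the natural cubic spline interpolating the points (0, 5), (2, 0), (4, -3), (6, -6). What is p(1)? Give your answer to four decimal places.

Let M_i = p''(x_i). Step sizes h_i = 2, 2, 2; slopes of the chords Δ_i = (y_(i+1) - y_i)/h_i = -5/2, -3/2, -3/2.
  2·M_0 + 8·M_1 + 2·M_2 = 6(Δ_1 - Δ_0) = 6
  2·M_1 + 8·M_2 + 2·M_3 = 6(Δ_2 - Δ_1) = 0
Natural end conditions: M_0 = M_3 = 0.
Solving the tridiagonal system: M_0 = 0, M_1 = 4/5, M_2 = -1/5, M_3 = 0.
On [0, 2], p(t) = 5 - 83/30·t + 0·t² + 1/15·t³.
With t = 1: p(1) = 23/10.

2.3000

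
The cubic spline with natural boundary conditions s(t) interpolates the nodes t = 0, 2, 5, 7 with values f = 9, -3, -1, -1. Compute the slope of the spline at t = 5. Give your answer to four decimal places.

Put m_i = s'' at the i-th knot. Here h = (2, 3, 2) and Δ = (-6, 2/3, 0), so the interior equations h_(i-1)·m_(i-1) + 2(h_(i-1)+h_i)·m_i + h_i·m_(i+1) = 6(Δ_i − Δ_(i-1)) read
  2·m_0 + 10·m_1 + 3·m_2 = 6(Δ_1 - Δ_0) = 40
  3·m_1 + 10·m_2 + 2·m_3 = 6(Δ_2 - Δ_1) = -4
Natural end conditions: m_0 = m_3 = 0.
Solving the tridiagonal system: m_0 = 0, m_1 = 412/91, m_2 = -160/91, m_3 = 0.
On [5, 7], s'(t) = b_2 + 2c_2·(t - 5) + 3d_2·(t - 5)² with b_2 = Δ_2 - h_2(2m_2 + m_3)/6 = 320/273, c_2 = m_2/2 = -80/91, d_2 = (m_3 - m_2)/(6h_2) = 40/273. So s'(5) = 320/273.

1.1722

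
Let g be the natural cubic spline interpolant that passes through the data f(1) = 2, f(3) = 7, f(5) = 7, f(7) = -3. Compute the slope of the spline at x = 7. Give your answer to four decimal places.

-6.1667

Let m_i = g''(x_i). Step sizes h_i = 2, 2, 2; slopes of the chords Δ_i = (y_(i+1) - y_i)/h_i = 5/2, 0, -5.
  2·m_0 + 8·m_1 + 2·m_2 = 6(Δ_1 - Δ_0) = -15
  2·m_1 + 8·m_2 + 2·m_3 = 6(Δ_2 - Δ_1) = -30
Natural end conditions: m_0 = m_3 = 0.
Hence m_0 = 0, m_1 = -1, m_2 = -7/2, m_3 = 0.
On [5, 7], g'(x) = b_2 + 2c_2·(x - 5) + 3d_2·(x - 5)² with b_2 = Δ_2 - h_2(2m_2 + m_3)/6 = -8/3, c_2 = m_2/2 = -7/4, d_2 = (m_3 - m_2)/(6h_2) = 7/24. So g'(7) = -37/6.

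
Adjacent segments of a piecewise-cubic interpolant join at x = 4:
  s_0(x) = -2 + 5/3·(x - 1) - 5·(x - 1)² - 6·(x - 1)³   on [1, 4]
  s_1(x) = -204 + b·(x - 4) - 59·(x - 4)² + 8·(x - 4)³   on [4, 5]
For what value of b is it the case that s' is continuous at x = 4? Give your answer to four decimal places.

s_0'(x) = 5/3 - 10·(x - 1) - 18·(x - 1)², so s_0'(4) = -571/3. On the right, s_1'(4) = b, so b = -571/3.

-190.3333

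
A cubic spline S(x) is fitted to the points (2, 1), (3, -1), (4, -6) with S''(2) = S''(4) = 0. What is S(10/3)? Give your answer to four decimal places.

Let M_i = S''(x_i). Step sizes h_i = 1, 1; slopes of the chords Δ_i = (y_(i+1) - y_i)/h_i = -2, -5.
  1·M_0 + 4·M_1 + 1·M_2 = 6(Δ_1 - Δ_0) = -18
Natural end conditions: M_0 = M_2 = 0.
Hence M_0 = 0, M_1 = -9/2, M_2 = 0.
On [3, 4], S(x) = -1 - 7/2·(x - 3) - 9/4·(x - 3)² + 3/4·(x - 3)³.
With (x - 3) = 1/3: S(10/3) = -43/18.

-2.3889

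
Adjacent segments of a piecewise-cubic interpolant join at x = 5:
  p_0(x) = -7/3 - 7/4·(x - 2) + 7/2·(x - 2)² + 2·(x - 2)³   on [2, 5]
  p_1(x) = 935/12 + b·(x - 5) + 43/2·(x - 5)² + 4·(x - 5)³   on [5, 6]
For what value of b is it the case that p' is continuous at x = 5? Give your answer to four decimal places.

p_0'(x) = -7/4 + 7·(x - 2) + 6·(x - 2)², so p_0'(5) = 293/4. On the right, p_1'(5) = b, so b = 293/4.

73.2500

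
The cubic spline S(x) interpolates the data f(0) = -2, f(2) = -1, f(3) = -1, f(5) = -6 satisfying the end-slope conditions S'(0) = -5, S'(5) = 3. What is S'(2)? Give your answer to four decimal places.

1.8750

Put M_i = S'' at the i-th knot. Here h = (2, 1, 2) and Δ = (1/2, 0, -5/2), so the interior equations h_(i-1)·M_(i-1) + 2(h_(i-1)+h_i)·M_i + h_i·M_(i+1) = 6(Δ_i − Δ_(i-1)) read
  2·M_0 + 6·M_1 + 1·M_2 = 6(Δ_1 - Δ_0) = -3
  1·M_1 + 6·M_2 + 2·M_3 = 6(Δ_2 - Δ_1) = -15
Clamped end conditions give two more equations: 2h_0·M_0 + h_0·M_1 = 6(Δ_0 - S'(0)) = 33 and h_2·M_2 + 2h_2·M_3 = 6(S'(5) - Δ_2) = 33.
Solving: M_0 = 77/8, M_1 = -11/4, M_2 = -23/4, M_3 = 89/8.
On [2, 3], S'(x) = b_1 + 2c_1·(x - 2) + 3d_1·(x - 2)² with b_1 = Δ_1 - h_1(2M_1 + M_2)/6 = 15/8, c_1 = M_1/2 = -11/8, d_1 = (M_2 - M_1)/(6h_1) = -1/2. So S'(2) = 15/8.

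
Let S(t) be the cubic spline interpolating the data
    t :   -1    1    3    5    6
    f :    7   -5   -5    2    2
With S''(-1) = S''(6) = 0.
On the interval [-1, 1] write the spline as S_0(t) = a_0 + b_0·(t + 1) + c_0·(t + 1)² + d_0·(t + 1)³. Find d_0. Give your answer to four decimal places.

0.3171

Let m_i = S''(x_i). Step sizes h_i = 2, 2, 2, 1; slopes of the chords Δ_i = (y_(i+1) - y_i)/h_i = -6, 0, 7/2, 0.
  2·m_0 + 8·m_1 + 2·m_2 = 6(Δ_1 - Δ_0) = 36
  2·m_1 + 8·m_2 + 2·m_3 = 6(Δ_2 - Δ_1) = 21
  2·m_2 + 6·m_3 + 1·m_4 = 6(Δ_3 - Δ_2) = -21
Natural end conditions: m_0 = m_4 = 0.
Solving: m_0 = 0, m_1 = 156/41, m_2 = 114/41, m_3 = -363/82, m_4 = 0.
On [-1, 1], with S_0(t) = a_0 + b_0·(t + 1) + c_0·(t + 1)² + d_0·(t + 1)³: c_0 = m_0/2 = 0, d_0 = (m_1 - m_0)/(6h_0) = 13/41, b_0 = Δ_0 - h_0(2m_0 + m_1)/6 = -298/41.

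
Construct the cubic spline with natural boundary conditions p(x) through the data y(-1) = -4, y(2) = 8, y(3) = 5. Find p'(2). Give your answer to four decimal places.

-1.2500

Let m_i = p''(x_i). Step sizes h_i = 3, 1; slopes of the chords Δ_i = (y_(i+1) - y_i)/h_i = 4, -3.
  3·m_0 + 8·m_1 + 1·m_2 = 6(Δ_1 - Δ_0) = -42
Natural end conditions: m_0 = m_2 = 0.
Solving: m_0 = 0, m_1 = -21/4, m_2 = 0.
On [2, 3], p'(x) = b_1 + 2c_1·(x - 2) + 3d_1·(x - 2)² with b_1 = Δ_1 - h_1(2m_1 + m_2)/6 = -5/4, c_1 = m_1/2 = -21/8, d_1 = (m_2 - m_1)/(6h_1) = 7/8. So p'(2) = -5/4.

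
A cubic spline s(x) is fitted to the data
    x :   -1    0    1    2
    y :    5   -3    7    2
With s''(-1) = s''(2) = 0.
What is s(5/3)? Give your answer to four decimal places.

Put M_i = s'' at the i-th knot. Here h = (1, 1, 1) and Δ = (-8, 10, -5), so the interior equations h_(i-1)·M_(i-1) + 2(h_(i-1)+h_i)·M_i + h_i·M_(i+1) = 6(Δ_i − Δ_(i-1)) read
  1·M_0 + 4·M_1 + 1·M_2 = 6(Δ_1 - Δ_0) = 108
  1·M_1 + 4·M_2 + 1·M_3 = 6(Δ_2 - Δ_1) = -90
Natural end conditions: M_0 = M_3 = 0.
Solving the tridiagonal system: M_0 = 0, M_1 = 174/5, M_2 = -156/5, M_3 = 0.
On [1, 2], s(x) = 7 + 27/5·(x - 1) - 78/5·(x - 1)² + 26/5·(x - 1)³.
With (x - 1) = 2/3: s(5/3) = 703/135.

5.2074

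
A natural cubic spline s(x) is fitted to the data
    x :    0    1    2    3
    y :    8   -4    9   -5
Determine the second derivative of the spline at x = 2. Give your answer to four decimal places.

Put m_i = s'' at the i-th knot. Here h = (1, 1, 1) and Δ = (-12, 13, -14), so the interior equations h_(i-1)·m_(i-1) + 2(h_(i-1)+h_i)·m_i + h_i·m_(i+1) = 6(Δ_i − Δ_(i-1)) read
  1·m_0 + 4·m_1 + 1·m_2 = 6(Δ_1 - Δ_0) = 150
  1·m_1 + 4·m_2 + 1·m_3 = 6(Δ_2 - Δ_1) = -162
Natural end conditions: m_0 = m_3 = 0.
Solving the tridiagonal system: m_0 = 0, m_1 = 254/5, m_2 = -266/5, m_3 = 0.

-53.2000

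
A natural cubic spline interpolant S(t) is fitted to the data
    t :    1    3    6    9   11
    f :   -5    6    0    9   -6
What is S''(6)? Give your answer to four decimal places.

6.1176

With σ_i denoting the second derivative at x_i, h_i = 2, 3, 3, 2, and Δ_i = (y_(i+1) − y_i)/h_i = 11/2, -2, 3, -15/2:
  2·σ_0 + 10·σ_1 + 3·σ_2 = 6(Δ_1 - Δ_0) = -45
  3·σ_1 + 12·σ_2 + 3·σ_3 = 6(Δ_2 - Δ_1) = 30
  3·σ_2 + 10·σ_3 + 2·σ_4 = 6(Δ_3 - Δ_2) = -63
Natural end conditions: σ_0 = σ_4 = 0.
Forward elimination and back-substitution give σ_0 = 0, σ_1 = -1077/170, σ_2 = 104/17, σ_3 = -1383/170, σ_4 = 0.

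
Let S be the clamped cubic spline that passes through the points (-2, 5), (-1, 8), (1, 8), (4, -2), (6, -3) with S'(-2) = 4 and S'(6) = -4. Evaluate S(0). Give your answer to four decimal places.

9.1378

Write m_i for S''(x_i). With h_i = 1, 2, 3, 2 and divided differences Δ_i = 3, 0, -10/3, -1/2, the continuity of S' gives the tridiagonal system
  1·m_0 + 6·m_1 + 2·m_2 = 6(Δ_1 - Δ_0) = -18
  2·m_1 + 10·m_2 + 3·m_3 = 6(Δ_2 - Δ_1) = -20
  3·m_2 + 10·m_3 + 2·m_4 = 6(Δ_3 - Δ_2) = 17
Clamped end conditions give two more equations: 2h_0·m_0 + h_0·m_1 = 6(Δ_0 - S'(-2)) = -6 and h_3·m_3 + 2h_3·m_4 = 6(S'(6) - Δ_3) = -21.
Forward elimination and back-substitution give m_0 = -589/273, m_1 = -460/273, m_2 = -1565/546, m_3 = 365/91, m_4 = -2641/364.
On [-1, 1], S(x) = 8 + 1135/546·(x + 1) - 230/273·(x + 1)² - 215/2184·(x + 1)³.
With (x + 1) = 1: S(0) = 2851/312.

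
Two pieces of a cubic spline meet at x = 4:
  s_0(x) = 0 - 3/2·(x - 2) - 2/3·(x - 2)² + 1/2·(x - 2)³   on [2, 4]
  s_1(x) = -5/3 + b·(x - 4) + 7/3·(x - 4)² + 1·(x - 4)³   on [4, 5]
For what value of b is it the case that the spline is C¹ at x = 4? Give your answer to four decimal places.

1.8333

s_0'(x) = -3/2 - 4/3·(x - 2) + 3/2·(x - 2)², so s_0'(4) = 11/6. On the right, s_1'(4) = b, so b = 11/6.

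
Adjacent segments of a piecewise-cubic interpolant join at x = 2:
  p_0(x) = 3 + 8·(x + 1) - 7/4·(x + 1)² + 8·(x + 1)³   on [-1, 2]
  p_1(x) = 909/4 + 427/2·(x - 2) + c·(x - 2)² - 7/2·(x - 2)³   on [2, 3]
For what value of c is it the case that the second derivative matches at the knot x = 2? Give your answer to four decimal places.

p_0''(x) = -7/2 + 48·(x + 1), so p_0''(2) = 281/2. On the right, p_1''(2) = 2c, so c = 281/4.

70.2500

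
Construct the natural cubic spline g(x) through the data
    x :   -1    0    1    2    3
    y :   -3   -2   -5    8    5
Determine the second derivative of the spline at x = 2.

-33

Write M_i for g''(x_i). With h_i = 1, 1, 1, 1 and divided differences Δ_i = 1, -3, 13, -3, the continuity of g' gives the tridiagonal system
  1·M_0 + 4·M_1 + 1·M_2 = 6(Δ_1 - Δ_0) = -24
  1·M_1 + 4·M_2 + 1·M_3 = 6(Δ_2 - Δ_1) = 96
  1·M_2 + 4·M_3 + 1·M_4 = 6(Δ_3 - Δ_2) = -96
Natural end conditions: M_0 = M_4 = 0.
Hence M_0 = 0, M_1 = -15, M_2 = 36, M_3 = -33, M_4 = 0.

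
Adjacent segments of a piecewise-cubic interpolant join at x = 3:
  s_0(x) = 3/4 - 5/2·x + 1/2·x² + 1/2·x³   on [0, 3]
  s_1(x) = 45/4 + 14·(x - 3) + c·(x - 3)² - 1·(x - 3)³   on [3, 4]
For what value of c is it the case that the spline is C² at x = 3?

s_0''(x) = 1 + 3·x, so s_0''(3) = 10. On the right, s_1''(3) = 2c, so c = 5.

5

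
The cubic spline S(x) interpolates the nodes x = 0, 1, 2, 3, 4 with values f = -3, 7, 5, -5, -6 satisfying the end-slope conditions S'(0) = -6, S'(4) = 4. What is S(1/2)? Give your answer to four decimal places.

Put m_i = S'' at the i-th knot. Here h = (1, 1, 1, 1) and Δ = (10, -2, -10, -1), so the interior equations h_(i-1)·m_(i-1) + 2(h_(i-1)+h_i)·m_i + h_i·m_(i+1) = 6(Δ_i − Δ_(i-1)) read
  1·m_0 + 4·m_1 + 1·m_2 = 6(Δ_1 - Δ_0) = -72
  1·m_1 + 4·m_2 + 1·m_3 = 6(Δ_2 - Δ_1) = -48
  1·m_2 + 4·m_3 + 1·m_4 = 6(Δ_3 - Δ_2) = 54
Clamped end conditions give two more equations: 2h_0·m_0 + h_0·m_1 = 6(Δ_0 - S'(0)) = 96 and h_3·m_3 + 2h_3·m_4 = 6(S'(4) - Δ_3) = 30.
Hence m_0 = 1795/28, m_1 = -451/14, m_2 = -29/4, m_3 = 185/14, m_4 = 235/28.
On [0, 1], S(x) = -3 - 6·x + 1795/56·x² - 899/56·x³.
With x = 1/2: S(1/2) = 3/448.

0.0067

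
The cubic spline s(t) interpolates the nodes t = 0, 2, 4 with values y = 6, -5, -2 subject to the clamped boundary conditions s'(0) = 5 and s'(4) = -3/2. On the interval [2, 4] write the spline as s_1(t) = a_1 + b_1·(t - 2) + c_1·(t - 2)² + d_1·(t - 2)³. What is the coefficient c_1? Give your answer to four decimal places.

6.8750

Write σ_i for s''(x_i). With h_i = 2, 2 and divided differences Δ_i = -11/2, 3/2, the continuity of s' gives the tridiagonal system
  2·σ_0 + 8·σ_1 + 2·σ_2 = 6(Δ_1 - Δ_0) = 42
Clamped end conditions give two more equations: 2h_0·σ_0 + h_0·σ_1 = 6(Δ_0 - s'(0)) = -63 and h_1·σ_1 + 2h_1·σ_2 = 6(s'(4) - Δ_1) = -18.
Forward elimination and back-substitution give σ_0 = -181/8, σ_1 = 55/4, σ_2 = -91/8.
On [2, 4], with s_1(t) = a_1 + b_1·(t - 2) + c_1·(t - 2)² + d_1·(t - 2)³: c_1 = σ_1/2 = 55/8, d_1 = (σ_2 - σ_1)/(6h_1) = -67/32, b_1 = Δ_1 - h_1(2σ_1 + σ_2)/6 = -31/8.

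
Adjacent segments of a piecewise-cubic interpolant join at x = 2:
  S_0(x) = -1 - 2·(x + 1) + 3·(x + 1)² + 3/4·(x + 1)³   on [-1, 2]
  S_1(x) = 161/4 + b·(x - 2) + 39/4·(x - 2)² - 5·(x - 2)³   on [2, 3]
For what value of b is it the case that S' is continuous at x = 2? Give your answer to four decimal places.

36.2500

S_0'(x) = -2 + 6·(x + 1) + 9/4·(x + 1)², so S_0'(2) = 145/4. On the right, S_1'(2) = b, so b = 145/4.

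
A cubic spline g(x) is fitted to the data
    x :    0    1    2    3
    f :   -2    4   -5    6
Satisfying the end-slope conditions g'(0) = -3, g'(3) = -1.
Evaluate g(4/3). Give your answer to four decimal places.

With M_i denoting the second derivative at x_i, h_i = 1, 1, 1, and Δ_i = (y_(i+1) − y_i)/h_i = 6, -9, 11:
  1·M_0 + 4·M_1 + 1·M_2 = 6(Δ_1 - Δ_0) = -90
  1·M_1 + 4·M_2 + 1·M_3 = 6(Δ_2 - Δ_1) = 120
Clamped end conditions give two more equations: 2h_0·M_0 + h_0·M_1 = 6(Δ_0 - g'(0)) = 54 and h_2·M_2 + 2h_2·M_3 = 6(g'(3) - Δ_2) = -72.
Solving: M_0 = 782/15, M_1 = -754/15, M_2 = 884/15, M_3 = -982/15.
On [1, 2], g(x) = 4 - 31/15·(x - 1) - 377/15·(x - 1)² + 91/5·(x - 1)³.
With (x - 1) = 1/3: g(4/3) = 161/135.

1.1926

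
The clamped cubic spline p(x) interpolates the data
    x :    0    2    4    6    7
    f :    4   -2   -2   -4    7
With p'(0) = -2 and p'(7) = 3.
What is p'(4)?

-3

Put M_i = p'' at the i-th knot. Here h = (2, 2, 2, 1) and Δ = (-3, 0, -1, 11), so the interior equations h_(i-1)·M_(i-1) + 2(h_(i-1)+h_i)·M_i + h_i·M_(i+1) = 6(Δ_i − Δ_(i-1)) read
  2·M_0 + 8·M_1 + 2·M_2 = 6(Δ_1 - Δ_0) = 18
  2·M_1 + 8·M_2 + 2·M_3 = 6(Δ_2 - Δ_1) = -6
  2·M_2 + 6·M_3 + 1·M_4 = 6(Δ_3 - Δ_2) = 72
Clamped end conditions give two more equations: 2h_0·M_0 + h_0·M_1 = 6(Δ_0 - p'(0)) = -6 and h_3·M_3 + 2h_3·M_4 = 6(p'(7) - Δ_3) = -48.
Solving the tridiagonal system: M_0 = -4, M_1 = 5, M_2 = -7, M_3 = 20, M_4 = -34.
On [4, 6], p'(x) = b_2 + 2c_2·(x - 4) + 3d_2·(x - 4)² with b_2 = Δ_2 - h_2(2M_2 + M_3)/6 = -3, c_2 = M_2/2 = -7/2, d_2 = (M_3 - M_2)/(6h_2) = 9/4. So p'(4) = -3.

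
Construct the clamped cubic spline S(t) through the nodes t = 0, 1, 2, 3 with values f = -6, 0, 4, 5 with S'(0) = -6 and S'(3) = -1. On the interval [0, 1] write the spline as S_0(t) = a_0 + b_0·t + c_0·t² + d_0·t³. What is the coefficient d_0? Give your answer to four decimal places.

-9.4667

Let σ_i = S''(x_i). Step sizes h_i = 1, 1, 1; slopes of the chords Δ_i = (y_(i+1) - y_i)/h_i = 6, 4, 1.
  1·σ_0 + 4·σ_1 + 1·σ_2 = 6(Δ_1 - Δ_0) = -12
  1·σ_1 + 4·σ_2 + 1·σ_3 = 6(Δ_2 - Δ_1) = -18
Clamped end conditions give two more equations: 2h_0·σ_0 + h_0·σ_1 = 6(Δ_0 - S'(0)) = 72 and h_2·σ_2 + 2h_2·σ_3 = 6(S'(3) - Δ_2) = -12.
Solving the tridiagonal system: σ_0 = 644/15, σ_1 = -208/15, σ_2 = 8/15, σ_3 = -94/15.
On [0, 1], with S_0(t) = a_0 + b_0·t + c_0·t² + d_0·t³: c_0 = σ_0/2 = 322/15, d_0 = (σ_1 - σ_0)/(6h_0) = -142/15, b_0 = Δ_0 - h_0(2σ_0 + σ_1)/6 = -6.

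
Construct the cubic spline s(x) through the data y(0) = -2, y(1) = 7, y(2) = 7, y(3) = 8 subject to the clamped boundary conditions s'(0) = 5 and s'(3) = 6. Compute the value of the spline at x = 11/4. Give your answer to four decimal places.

6.8938

Write σ_i for s''(x_i). With h_i = 1, 1, 1 and divided differences Δ_i = 9, 0, 1, the continuity of s' gives the tridiagonal system
  1·σ_0 + 4·σ_1 + 1·σ_2 = 6(Δ_1 - Δ_0) = -54
  1·σ_1 + 4·σ_2 + 1·σ_3 = 6(Δ_2 - Δ_1) = 6
Clamped end conditions give two more equations: 2h_0·σ_0 + h_0·σ_1 = 6(Δ_0 - s'(0)) = 24 and h_2·σ_2 + 2h_2·σ_3 = 6(s'(3) - Δ_2) = 30.
Solving: σ_0 = 328/15, σ_1 = -296/15, σ_2 = 46/15, σ_3 = 202/15.
On [2, 3], s(x) = 7 - 34/15·(x - 2) + 23/15·(x - 2)² + 26/15·(x - 2)³.
With (x - 2) = 3/4: s(11/4) = 1103/160.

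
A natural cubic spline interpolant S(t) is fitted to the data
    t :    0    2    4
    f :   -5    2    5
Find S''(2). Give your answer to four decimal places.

-1.5000

Let M_i = S''(x_i). Step sizes h_i = 2, 2; slopes of the chords Δ_i = (y_(i+1) - y_i)/h_i = 7/2, 3/2.
  2·M_0 + 8·M_1 + 2·M_2 = 6(Δ_1 - Δ_0) = -12
Natural end conditions: M_0 = M_2 = 0.
Solving: M_0 = 0, M_1 = -3/2, M_2 = 0.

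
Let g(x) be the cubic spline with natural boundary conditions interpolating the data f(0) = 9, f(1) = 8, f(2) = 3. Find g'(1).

-3

Put M_i = g'' at the i-th knot. Here h = (1, 1) and Δ = (-1, -5), so the interior equations h_(i-1)·M_(i-1) + 2(h_(i-1)+h_i)·M_i + h_i·M_(i+1) = 6(Δ_i − Δ_(i-1)) read
  1·M_0 + 4·M_1 + 1·M_2 = 6(Δ_1 - Δ_0) = -24
Natural end conditions: M_0 = M_2 = 0.
Forward elimination and back-substitution give M_0 = 0, M_1 = -6, M_2 = 0.
On [1, 2], g'(x) = b_1 + 2c_1·(x - 1) + 3d_1·(x - 1)² with b_1 = Δ_1 - h_1(2M_1 + M_2)/6 = -3, c_1 = M_1/2 = -3, d_1 = (M_2 - M_1)/(6h_1) = 1. So g'(1) = -3.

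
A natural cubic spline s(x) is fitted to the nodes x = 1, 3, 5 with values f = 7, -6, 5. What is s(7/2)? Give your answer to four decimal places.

-5.2188

Let M_i = s''(x_i). Step sizes h_i = 2, 2; slopes of the chords Δ_i = (y_(i+1) - y_i)/h_i = -13/2, 11/2.
  2·M_0 + 8·M_1 + 2·M_2 = 6(Δ_1 - Δ_0) = 72
Natural end conditions: M_0 = M_2 = 0.
Solving the tridiagonal system: M_0 = 0, M_1 = 9, M_2 = 0.
On [3, 5], s(x) = -6 - 1/2·(x - 3) + 9/2·(x - 3)² - 3/4·(x - 3)³.
With (x - 3) = 1/2: s(7/2) = -167/32.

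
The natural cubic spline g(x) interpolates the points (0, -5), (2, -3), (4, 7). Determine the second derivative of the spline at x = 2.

3

Let M_i = g''(x_i). Step sizes h_i = 2, 2; slopes of the chords Δ_i = (y_(i+1) - y_i)/h_i = 1, 5.
  2·M_0 + 8·M_1 + 2·M_2 = 6(Δ_1 - Δ_0) = 24
Natural end conditions: M_0 = M_2 = 0.
Solving the tridiagonal system: M_0 = 0, M_1 = 3, M_2 = 0.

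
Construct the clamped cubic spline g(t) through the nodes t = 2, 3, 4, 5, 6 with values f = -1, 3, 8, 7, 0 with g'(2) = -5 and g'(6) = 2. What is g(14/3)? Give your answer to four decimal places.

8.5556

With M_i denoting the second derivative at x_i, h_i = 1, 1, 1, 1, and Δ_i = (y_(i+1) − y_i)/h_i = 4, 5, -1, -7:
  1·M_0 + 4·M_1 + 1·M_2 = 6(Δ_1 - Δ_0) = 6
  1·M_1 + 4·M_2 + 1·M_3 = 6(Δ_2 - Δ_1) = -36
  1·M_2 + 4·M_3 + 1·M_4 = 6(Δ_3 - Δ_2) = -36
Clamped end conditions give two more equations: 2h_0·M_0 + h_0·M_1 = 6(Δ_0 - g'(2)) = 54 and h_3·M_3 + 2h_3·M_4 = 6(g'(6) - Δ_3) = 54.
Solving: M_0 = 59/2, M_1 = -5, M_2 = -7/2, M_3 = -17, M_4 = 71/2.
On [4, 5], g(t) = 8 + 3·(t - 4) - 7/4·(t - 4)² - 9/4·(t - 4)³.
With (t - 4) = 2/3: g(14/3) = 77/9.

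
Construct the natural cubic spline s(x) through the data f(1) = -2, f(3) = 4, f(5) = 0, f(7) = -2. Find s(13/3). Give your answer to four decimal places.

Put M_i = s'' at the i-th knot. Here h = (2, 2, 2) and Δ = (3, -2, -1), so the interior equations h_(i-1)·M_(i-1) + 2(h_(i-1)+h_i)·M_i + h_i·M_(i+1) = 6(Δ_i − Δ_(i-1)) read
  2·M_0 + 8·M_1 + 2·M_2 = 6(Δ_1 - Δ_0) = -30
  2·M_1 + 8·M_2 + 2·M_3 = 6(Δ_2 - Δ_1) = 6
Natural end conditions: M_0 = M_3 = 0.
Solving: M_0 = 0, M_1 = -21/5, M_2 = 9/5, M_3 = 0.
On [3, 5], s(x) = 4 + 1/5·(x - 3) - 21/10·(x - 3)² + 1/2·(x - 3)³.
With (x - 3) = 4/3: s(13/3) = 232/135.

1.7185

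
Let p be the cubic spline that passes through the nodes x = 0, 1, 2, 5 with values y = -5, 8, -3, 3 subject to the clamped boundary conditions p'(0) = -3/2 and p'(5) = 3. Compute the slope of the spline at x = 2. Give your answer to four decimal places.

With m_i denoting the second derivative at x_i, h_i = 1, 1, 3, and Δ_i = (y_(i+1) − y_i)/h_i = 13, -11, 2:
  1·m_0 + 4·m_1 + 1·m_2 = 6(Δ_1 - Δ_0) = -144
  1·m_1 + 8·m_2 + 3·m_3 = 6(Δ_2 - Δ_1) = 78
Clamped end conditions give two more equations: 2h_0·m_0 + h_0·m_1 = 6(Δ_0 - p'(0)) = 87 and h_2·m_2 + 2h_2·m_3 = 6(p'(5) - Δ_2) = 6.
Solving: m_0 = 2124/29, m_1 = -1725/29, m_2 = 600/29, m_3 = -271/29.
On [2, 5], p'(x) = b_2 + 2c_2·(x - 2) + 3d_2·(x - 2)² with b_2 = Δ_2 - h_2(2m_2 + m_3)/6 = -813/58, c_2 = m_2/2 = 300/29, d_2 = (m_3 - m_2)/(6h_2) = -871/522. So p'(2) = -813/58.

-14.0172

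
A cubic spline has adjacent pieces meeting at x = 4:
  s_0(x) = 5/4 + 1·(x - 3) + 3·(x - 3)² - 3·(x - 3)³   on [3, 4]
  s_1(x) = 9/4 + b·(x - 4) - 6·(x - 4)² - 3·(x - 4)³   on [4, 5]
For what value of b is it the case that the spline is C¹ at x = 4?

-2

s_0'(x) = 1 + 6·(x - 3) - 9·(x - 3)², so s_0'(4) = -2. On the right, s_1'(4) = b, so b = -2.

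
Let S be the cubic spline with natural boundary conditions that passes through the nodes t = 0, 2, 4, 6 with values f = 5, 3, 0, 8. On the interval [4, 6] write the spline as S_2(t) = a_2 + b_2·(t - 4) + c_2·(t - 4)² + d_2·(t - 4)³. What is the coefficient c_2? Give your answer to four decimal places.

With m_i denoting the second derivative at x_i, h_i = 2, 2, 2, and Δ_i = (y_(i+1) − y_i)/h_i = -1, -3/2, 4:
  2·m_0 + 8·m_1 + 2·m_2 = 6(Δ_1 - Δ_0) = -3
  2·m_1 + 8·m_2 + 2·m_3 = 6(Δ_2 - Δ_1) = 33
Natural end conditions: m_0 = m_3 = 0.
Hence m_0 = 0, m_1 = -3/2, m_2 = 9/2, m_3 = 0.
On [4, 6], with S_2(t) = a_2 + b_2·(t - 4) + c_2·(t - 4)² + d_2·(t - 4)³: c_2 = m_2/2 = 9/4, d_2 = (m_3 - m_2)/(6h_2) = -3/8, b_2 = Δ_2 - h_2(2m_2 + m_3)/6 = 1.

2.2500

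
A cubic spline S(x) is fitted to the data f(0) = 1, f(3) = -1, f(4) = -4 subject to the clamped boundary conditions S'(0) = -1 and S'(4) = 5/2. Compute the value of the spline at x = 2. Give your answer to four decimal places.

1.2685

Write σ_i for S''(x_i). With h_i = 3, 1 and divided differences Δ_i = -2/3, -3, the continuity of S' gives the tridiagonal system
  3·σ_0 + 8·σ_1 + 1·σ_2 = 6(Δ_1 - Δ_0) = -14
Clamped end conditions give two more equations: 2h_0·σ_0 + h_0·σ_1 = 6(Δ_0 - S'(0)) = 2 and h_1·σ_1 + 2h_1·σ_2 = 6(S'(4) - Δ_1) = 33.
Solving: σ_0 = 71/24, σ_1 = -21/4, σ_2 = 153/8.
On [0, 3], S(x) = 1 - 1·x + 71/48·x² - 197/432·x³.
With x = 2: S(2) = 137/108.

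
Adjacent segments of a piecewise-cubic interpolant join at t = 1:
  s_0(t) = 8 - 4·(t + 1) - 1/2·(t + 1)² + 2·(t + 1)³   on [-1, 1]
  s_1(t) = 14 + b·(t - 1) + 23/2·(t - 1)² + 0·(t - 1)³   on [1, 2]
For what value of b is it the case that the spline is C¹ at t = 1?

s_0'(t) = -4 - 1·(t + 1) + 6·(t + 1)², so s_0'(1) = 18. On the right, s_1'(1) = b, so b = 18.

18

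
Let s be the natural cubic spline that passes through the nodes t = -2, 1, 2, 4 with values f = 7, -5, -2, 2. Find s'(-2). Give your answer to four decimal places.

-6.7447

With σ_i denoting the second derivative at x_i, h_i = 3, 1, 2, and Δ_i = (y_(i+1) − y_i)/h_i = -4, 3, 2:
  3·σ_0 + 8·σ_1 + 1·σ_2 = 6(Δ_1 - Δ_0) = 42
  1·σ_1 + 6·σ_2 + 2·σ_3 = 6(Δ_2 - Δ_1) = -6
Natural end conditions: σ_0 = σ_3 = 0.
Solving the tridiagonal system: σ_0 = 0, σ_1 = 258/47, σ_2 = -90/47, σ_3 = 0.
On [-2, 1], s'(t) = b_0 + 2c_0·(t + 2) + 3d_0·(t + 2)² with b_0 = Δ_0 - h_0(2σ_0 + σ_1)/6 = -317/47, c_0 = σ_0/2 = 0, d_0 = (σ_1 - σ_0)/(6h_0) = 43/141. So s'(-2) = -317/47.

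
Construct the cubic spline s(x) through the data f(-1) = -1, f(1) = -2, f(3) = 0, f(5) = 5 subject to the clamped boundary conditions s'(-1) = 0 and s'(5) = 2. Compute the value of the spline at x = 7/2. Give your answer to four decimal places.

1.2031

Put m_i = s'' at the i-th knot. Here h = (2, 2, 2) and Δ = (-1/2, 1, 5/2), so the interior equations h_(i-1)·m_(i-1) + 2(h_(i-1)+h_i)·m_i + h_i·m_(i+1) = 6(Δ_i − Δ_(i-1)) read
  2·m_0 + 8·m_1 + 2·m_2 = 6(Δ_1 - Δ_0) = 9
  2·m_1 + 8·m_2 + 2·m_3 = 6(Δ_2 - Δ_1) = 9
Clamped end conditions give two more equations: 2h_0·m_0 + h_0·m_1 = 6(Δ_0 - s'(-1)) = -3 and h_2·m_2 + 2h_2·m_3 = 6(s'(5) - Δ_2) = -3.
Forward elimination and back-substitution give m_0 = -4/3, m_1 = 7/6, m_2 = 7/6, m_3 = -4/3.
On [3, 5], s(x) = 0 + 13/6·(x - 3) + 7/12·(x - 3)² - 5/24·(x - 3)³.
With (x - 3) = 1/2: s(7/2) = 77/64.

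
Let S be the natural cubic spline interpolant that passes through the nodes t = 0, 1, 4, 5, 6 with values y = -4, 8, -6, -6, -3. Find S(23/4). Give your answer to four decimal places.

-3.8359

Let M_i = S''(x_i). Step sizes h_i = 1, 3, 1, 1; slopes of the chords Δ_i = (y_(i+1) - y_i)/h_i = 12, -14/3, 0, 3.
  1·M_0 + 8·M_1 + 3·M_2 = 6(Δ_1 - Δ_0) = -100
  3·M_1 + 8·M_2 + 1·M_3 = 6(Δ_2 - Δ_1) = 28
  1·M_2 + 4·M_3 + 1·M_4 = 6(Δ_3 - Δ_2) = 18
Natural end conditions: M_0 = M_4 = 0.
Forward elimination and back-substitution give M_0 = 0, M_1 = -1691/106, M_2 = 488/53, M_3 = 233/106, M_4 = 0.
On [5, 6], S(t) = -6 + 721/318·(t - 5) + 233/212·(t - 5)² - 233/636·(t - 5)³.
With (t - 5) = 3/4: S(23/4) = -52045/13568.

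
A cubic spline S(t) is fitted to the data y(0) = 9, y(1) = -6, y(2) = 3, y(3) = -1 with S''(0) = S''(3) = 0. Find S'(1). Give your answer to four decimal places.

Put m_i = S'' at the i-th knot. Here h = (1, 1, 1) and Δ = (-15, 9, -4), so the interior equations h_(i-1)·m_(i-1) + 2(h_(i-1)+h_i)·m_i + h_i·m_(i+1) = 6(Δ_i − Δ_(i-1)) read
  1·m_0 + 4·m_1 + 1·m_2 = 6(Δ_1 - Δ_0) = 144
  1·m_1 + 4·m_2 + 1·m_3 = 6(Δ_2 - Δ_1) = -78
Natural end conditions: m_0 = m_3 = 0.
Solving the tridiagonal system: m_0 = 0, m_1 = 218/5, m_2 = -152/5, m_3 = 0.
On [1, 2], S'(t) = b_1 + 2c_1·(t - 1) + 3d_1·(t - 1)² with b_1 = Δ_1 - h_1(2m_1 + m_2)/6 = -7/15, c_1 = m_1/2 = 109/5, d_1 = (m_2 - m_1)/(6h_1) = -37/3. So S'(1) = -7/15.

-0.4667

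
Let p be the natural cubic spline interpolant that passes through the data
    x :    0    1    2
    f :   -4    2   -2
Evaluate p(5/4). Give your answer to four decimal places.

1.8203

With M_i denoting the second derivative at x_i, h_i = 1, 1, and Δ_i = (y_(i+1) − y_i)/h_i = 6, -4:
  1·M_0 + 4·M_1 + 1·M_2 = 6(Δ_1 - Δ_0) = -60
Natural end conditions: M_0 = M_2 = 0.
Hence M_0 = 0, M_1 = -15, M_2 = 0.
On [1, 2], p(x) = 2 + 1·(x - 1) - 15/2·(x - 1)² + 5/2·(x - 1)³.
With (x - 1) = 1/4: p(5/4) = 233/128.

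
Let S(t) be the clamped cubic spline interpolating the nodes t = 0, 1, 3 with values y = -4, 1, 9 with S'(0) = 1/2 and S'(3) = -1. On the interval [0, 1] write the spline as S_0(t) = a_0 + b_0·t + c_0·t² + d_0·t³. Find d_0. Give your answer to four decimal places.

Write σ_i for S''(x_i). With h_i = 1, 2 and divided differences Δ_i = 5, 4, the continuity of S' gives the tridiagonal system
  1·σ_0 + 6·σ_1 + 2·σ_2 = 6(Δ_1 - Δ_0) = -6
Clamped end conditions give two more equations: 2h_0·σ_0 + h_0·σ_1 = 6(Δ_0 - S'(0)) = 27 and h_1·σ_1 + 2h_1·σ_2 = 6(S'(3) - Δ_1) = -30.
Solving the tridiagonal system: σ_0 = 14, σ_1 = -1, σ_2 = -7.
On [0, 1], with S_0(t) = a_0 + b_0·t + c_0·t² + d_0·t³: c_0 = σ_0/2 = 7, d_0 = (σ_1 - σ_0)/(6h_0) = -5/2, b_0 = Δ_0 - h_0(2σ_0 + σ_1)/6 = 1/2.

-2.5000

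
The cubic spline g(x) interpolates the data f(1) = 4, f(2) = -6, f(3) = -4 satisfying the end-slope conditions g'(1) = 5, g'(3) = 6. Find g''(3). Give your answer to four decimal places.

Put σ_i = g'' at the i-th knot. Here h = (1, 1) and Δ = (-10, 2), so the interior equations h_(i-1)·σ_(i-1) + 2(h_(i-1)+h_i)·σ_i + h_i·σ_(i+1) = 6(Δ_i − Δ_(i-1)) read
  1·σ_0 + 4·σ_1 + 1·σ_2 = 6(Δ_1 - Δ_0) = 72
Clamped end conditions give two more equations: 2h_0·σ_0 + h_0·σ_1 = 6(Δ_0 - g'(1)) = -90 and h_1·σ_1 + 2h_1·σ_2 = 6(g'(3) - Δ_1) = 24.
Solving the tridiagonal system: σ_0 = -125/2, σ_1 = 35, σ_2 = -11/2.

-5.5000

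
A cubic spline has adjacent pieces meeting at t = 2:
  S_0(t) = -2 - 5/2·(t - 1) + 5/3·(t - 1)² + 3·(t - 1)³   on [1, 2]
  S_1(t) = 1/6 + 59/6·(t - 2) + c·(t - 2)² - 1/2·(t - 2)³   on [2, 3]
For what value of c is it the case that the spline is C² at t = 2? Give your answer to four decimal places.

10.6667

S_0''(t) = 10/3 + 18·(t - 1), so S_0''(2) = 64/3. On the right, S_1''(2) = 2c, so c = 32/3.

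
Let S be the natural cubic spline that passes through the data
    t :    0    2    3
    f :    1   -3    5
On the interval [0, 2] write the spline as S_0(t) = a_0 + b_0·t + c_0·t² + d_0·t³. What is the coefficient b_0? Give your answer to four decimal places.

Write σ_i for S''(x_i). With h_i = 2, 1 and divided differences Δ_i = -2, 8, the continuity of S' gives the tridiagonal system
  2·σ_0 + 6·σ_1 + 1·σ_2 = 6(Δ_1 - Δ_0) = 60
Natural end conditions: σ_0 = σ_2 = 0.
Forward elimination and back-substitution give σ_0 = 0, σ_1 = 10, σ_2 = 0.
On [0, 2], with S_0(t) = a_0 + b_0·t + c_0·t² + d_0·t³: c_0 = σ_0/2 = 0, d_0 = (σ_1 - σ_0)/(6h_0) = 5/6, b_0 = Δ_0 - h_0(2σ_0 + σ_1)/6 = -16/3.

-5.3333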